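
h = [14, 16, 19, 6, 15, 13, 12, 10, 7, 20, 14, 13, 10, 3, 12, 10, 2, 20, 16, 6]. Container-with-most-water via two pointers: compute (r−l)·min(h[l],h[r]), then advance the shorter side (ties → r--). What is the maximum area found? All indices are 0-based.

l=0 r=19: min(14,6)*19=114 best=114 *, r--
l=0 r=18: min(14,16)*18=252 best=252 *, l++
l=1 r=18: min(16,16)*17=272 best=272 *, r--
l=1 r=17: min(16,20)*16=256 best=272, l++
l=2 r=17: min(19,20)*15=285 best=285 *, l++
l=3 r=17: min(6,20)*14=84 best=285, l++
l=4 r=17: min(15,20)*13=195 best=285, l++
l=5 r=17: min(13,20)*12=156 best=285, l++
l=6 r=17: min(12,20)*11=132 best=285, l++
l=7 r=17: min(10,20)*10=100 best=285, l++
l=8 r=17: min(7,20)*9=63 best=285, l++
l=9 r=17: min(20,20)*8=160 best=285, r--
l=9 r=16: min(20,2)*7=14 best=285, r--
l=9 r=15: min(20,10)*6=60 best=285, r--
l=9 r=14: min(20,12)*5=60 best=285, r--
l=9 r=13: min(20,3)*4=12 best=285, r--
l=9 r=12: min(20,10)*3=30 best=285, r--
l=9 r=11: min(20,13)*2=26 best=285, r--
l=9 r=10: min(20,14)*1=14 best=285, r--

max area = 285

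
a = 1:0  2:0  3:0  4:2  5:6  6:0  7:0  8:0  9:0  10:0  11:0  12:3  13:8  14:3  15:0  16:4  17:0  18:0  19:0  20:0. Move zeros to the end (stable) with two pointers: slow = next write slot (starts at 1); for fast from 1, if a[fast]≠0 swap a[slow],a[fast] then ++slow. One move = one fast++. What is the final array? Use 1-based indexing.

slow=1 fast=1: a[fast]=0, fast++
slow=1 fast=2: a[fast]=0, fast++
slow=1 fast=3: a[fast]=0, fast++
slow=1 fast=4: a[fast]=2≠0 swap→a[1]=2, slow++,fast++
slow=2 fast=5: a[fast]=6≠0 swap→a[2]=6, slow++,fast++
slow=3 fast=6: a[fast]=0, fast++
slow=3 fast=7: a[fast]=0, fast++
slow=3 fast=8: a[fast]=0, fast++
slow=3 fast=9: a[fast]=0, fast++
slow=3 fast=10: a[fast]=0, fast++
slow=3 fast=11: a[fast]=0, fast++
slow=3 fast=12: a[fast]=3≠0 swap→a[3]=3, slow++,fast++
slow=4 fast=13: a[fast]=8≠0 swap→a[4]=8, slow++,fast++
slow=5 fast=14: a[fast]=3≠0 swap→a[5]=3, slow++,fast++
slow=6 fast=15: a[fast]=0, fast++
slow=6 fast=16: a[fast]=4≠0 swap→a[6]=4, slow++,fast++
slow=7 fast=17: a[fast]=0, fast++
slow=7 fast=18: a[fast]=0, fast++
slow=7 fast=19: a[fast]=0, fast++
slow=7 fast=20: a[fast]=0, fast++

[2, 6, 3, 8, 3, 4, 0, 0, 0, 0, 0, 0, 0, 0, 0, 0, 0, 0, 0, 0]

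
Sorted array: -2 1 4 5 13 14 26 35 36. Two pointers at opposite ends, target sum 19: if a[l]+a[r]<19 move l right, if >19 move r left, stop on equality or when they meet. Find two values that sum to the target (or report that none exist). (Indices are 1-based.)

[1,9] -2+36=34 >19 → r--
[1,8] -2+35=33 >19 → r--
[1,7] -2+26=24 >19 → r--
[1,6] -2+14=12 <19 → l++
[2,6] 1+14=15 <19 → l++
[3,6] 4+14=18 <19 → l++
[4,6] 5+14=19 → found

(5, 14)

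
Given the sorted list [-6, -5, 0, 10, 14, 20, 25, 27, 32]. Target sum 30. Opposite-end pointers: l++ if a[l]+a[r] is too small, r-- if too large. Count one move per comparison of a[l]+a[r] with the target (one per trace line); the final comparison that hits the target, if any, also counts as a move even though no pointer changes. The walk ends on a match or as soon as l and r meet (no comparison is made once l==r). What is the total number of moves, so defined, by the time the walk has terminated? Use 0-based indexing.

l=0 r=8: -6+32=26 <30, l++
l=1 r=8: -5+32=27 <30, l++
l=2 r=8: 0+32=32 >30, r--
l=2 r=7: 0+27=27 <30, l++
l=3 r=7: 10+27=37 >30, r--
l=3 r=6: 10+25=35 >30, r--
l=3 r=5: 10+20=30, found

7 moves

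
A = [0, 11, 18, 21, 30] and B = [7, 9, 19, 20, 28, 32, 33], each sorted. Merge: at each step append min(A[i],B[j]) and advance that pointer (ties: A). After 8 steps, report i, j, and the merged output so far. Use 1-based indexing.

i=5, j=5, merged so far=[0, 7, 9, 11, 18, 19, 20, 21]

[i=1,j=1] A[i]=0<=B[j]=7 take 0 → i++
[i=2,j=1] A[i]=11>B[j]=7 take 7 → j++
[i=2,j=2] A[i]=11>B[j]=9 take 9 → j++
[i=2,j=3] A[i]=11<=B[j]=19 take 11 → i++
[i=3,j=3] A[i]=18<=B[j]=19 take 18 → i++
[i=4,j=3] A[i]=21>B[j]=19 take 19 → j++
[i=4,j=4] A[i]=21>B[j]=20 take 20 → j++
[i=4,j=5] A[i]=21<=B[j]=28 take 21 → i++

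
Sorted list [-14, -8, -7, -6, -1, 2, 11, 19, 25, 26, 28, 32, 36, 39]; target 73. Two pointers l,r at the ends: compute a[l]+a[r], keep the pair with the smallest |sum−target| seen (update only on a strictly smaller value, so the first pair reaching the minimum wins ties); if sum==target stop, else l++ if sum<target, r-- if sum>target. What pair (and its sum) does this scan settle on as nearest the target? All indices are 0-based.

pair (32, 39) with sum 71 (|Δ|=2)

l=0 r=13: -14+39=25 d=48 *, l++
l=1 r=13: -8+39=31 d=42 *, l++
l=2 r=13: -7+39=32 d=41 *, l++
l=3 r=13: -6+39=33 d=40 *, l++
l=4 r=13: -1+39=38 d=35 *, l++
l=5 r=13: 2+39=41 d=32 *, l++
l=6 r=13: 11+39=50 d=23 *, l++
l=7 r=13: 19+39=58 d=15 *, l++
l=8 r=13: 25+39=64 d=9 *, l++
l=9 r=13: 26+39=65 d=8 *, l++
l=10 r=13: 28+39=67 d=6 *, l++
l=11 r=13: 32+39=71 d=2 *, l++
l=12 r=13: 36+39=75 d=2, r--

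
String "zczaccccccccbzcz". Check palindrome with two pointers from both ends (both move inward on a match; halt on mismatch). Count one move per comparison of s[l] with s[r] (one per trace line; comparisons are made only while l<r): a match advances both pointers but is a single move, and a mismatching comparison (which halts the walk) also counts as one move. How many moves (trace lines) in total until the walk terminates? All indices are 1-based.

l=1 r=16: 'z'=='z', l++,r--
l=2 r=15: 'c'=='c', l++,r--
l=3 r=14: 'z'=='z', l++,r--
l=4 r=13: 'a'!='b', stop

4 moves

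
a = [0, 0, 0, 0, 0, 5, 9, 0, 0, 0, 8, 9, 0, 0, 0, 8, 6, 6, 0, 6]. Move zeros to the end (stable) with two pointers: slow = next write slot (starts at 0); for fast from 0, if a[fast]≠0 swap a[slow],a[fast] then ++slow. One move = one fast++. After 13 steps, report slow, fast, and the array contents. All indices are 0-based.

slow=4, fast=13, a=[5, 9, 8, 9, 0, 0, 0, 0, 0, 0, 0, 0, 0, 0, 0, 8, 6, 6, 0, 6]

slow=0 fast=0: a[fast]=0, fast++
slow=0 fast=1: a[fast]=0, fast++
slow=0 fast=2: a[fast]=0, fast++
slow=0 fast=3: a[fast]=0, fast++
slow=0 fast=4: a[fast]=0, fast++
slow=0 fast=5: a[fast]=5≠0 swap→a[0]=5, slow++,fast++
slow=1 fast=6: a[fast]=9≠0 swap→a[1]=9, slow++,fast++
slow=2 fast=7: a[fast]=0, fast++
slow=2 fast=8: a[fast]=0, fast++
slow=2 fast=9: a[fast]=0, fast++
slow=2 fast=10: a[fast]=8≠0 swap→a[2]=8, slow++,fast++
slow=3 fast=11: a[fast]=9≠0 swap→a[3]=9, slow++,fast++
slow=4 fast=12: a[fast]=0, fast++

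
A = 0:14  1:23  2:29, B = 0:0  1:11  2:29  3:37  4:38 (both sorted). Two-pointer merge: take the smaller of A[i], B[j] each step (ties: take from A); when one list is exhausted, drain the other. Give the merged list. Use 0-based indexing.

[i=0,j=0] A[i]=14>B[j]=0 take 0 → j++
[i=0,j=1] A[i]=14>B[j]=11 take 11 → j++
[i=0,j=2] A[i]=14<=B[j]=29 take 14 → i++
[i=1,j=2] A[i]=23<=B[j]=29 take 23 → i++
[i=2,j=2] A[i]=29<=B[j]=29 take 29 → i++
[i=3,j=2] A done, take B[j]=29 → j++
[i=3,j=3] A done, take B[j]=37 → j++
[i=3,j=4] A done, take B[j]=38 → j++

[0, 11, 14, 23, 29, 29, 37, 38]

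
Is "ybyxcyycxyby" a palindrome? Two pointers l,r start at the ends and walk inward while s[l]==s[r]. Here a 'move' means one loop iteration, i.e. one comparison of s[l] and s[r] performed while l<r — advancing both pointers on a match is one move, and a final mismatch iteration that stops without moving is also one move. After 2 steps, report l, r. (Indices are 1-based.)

l=3, r=10

l=1 r=12: 'y'=='y', l++,r--
l=2 r=11: 'b'=='b', l++,r--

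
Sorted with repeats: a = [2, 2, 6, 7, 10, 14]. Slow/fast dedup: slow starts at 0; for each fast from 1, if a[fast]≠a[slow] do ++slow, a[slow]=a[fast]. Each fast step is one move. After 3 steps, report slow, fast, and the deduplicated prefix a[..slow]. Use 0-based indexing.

slow=2, fast=4, prefix=[2, 6, 7]

(s=0,f=1) a[fast]=2=a[slow] dup → fast++
(s=0,f=2) a[fast]=6≠a[slow]=2 write a[1]=6 → slow++,fast++
(s=1,f=3) a[fast]=7≠a[slow]=6 write a[2]=7 → slow++,fast++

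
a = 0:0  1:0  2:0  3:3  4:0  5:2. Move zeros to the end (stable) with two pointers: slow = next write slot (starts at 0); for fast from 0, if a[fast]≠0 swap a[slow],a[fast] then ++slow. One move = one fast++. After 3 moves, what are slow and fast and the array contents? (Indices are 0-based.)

slow=0, fast=3, a=[0, 0, 0, 3, 0, 2]

(s=0,f=0) a[fast]=0 → fast++
(s=0,f=1) a[fast]=0 → fast++
(s=0,f=2) a[fast]=0 → fast++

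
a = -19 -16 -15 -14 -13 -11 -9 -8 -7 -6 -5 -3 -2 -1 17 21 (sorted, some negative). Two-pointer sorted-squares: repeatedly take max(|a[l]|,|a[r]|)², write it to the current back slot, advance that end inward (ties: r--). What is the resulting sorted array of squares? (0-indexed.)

l=0 r=15: |-19|<=|21| out[15]=441, r--
l=0 r=14: |-19|>|17| out[14]=361, l++
l=1 r=14: |-16|<=|17| out[13]=289, r--
l=1 r=13: |-16|>|-1| out[12]=256, l++
l=2 r=13: |-15|>|-1| out[11]=225, l++
l=3 r=13: |-14|>|-1| out[10]=196, l++
l=4 r=13: |-13|>|-1| out[9]=169, l++
l=5 r=13: |-11|>|-1| out[8]=121, l++
l=6 r=13: |-9|>|-1| out[7]=81, l++
l=7 r=13: |-8|>|-1| out[6]=64, l++
l=8 r=13: |-7|>|-1| out[5]=49, l++
l=9 r=13: |-6|>|-1| out[4]=36, l++
l=10 r=13: |-5|>|-1| out[3]=25, l++
l=11 r=13: |-3|>|-1| out[2]=9, l++
l=12 r=13: |-2|>|-1| out[1]=4, l++
l=13 r=13: |-1|<=|-1| out[0]=1, r--

[1, 4, 9, 25, 36, 49, 64, 81, 121, 169, 196, 225, 256, 289, 361, 441]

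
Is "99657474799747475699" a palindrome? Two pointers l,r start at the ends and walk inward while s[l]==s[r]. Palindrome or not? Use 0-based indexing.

palindrome

[0,19] '9'=='9' → l++,r--
[1,18] '9'=='9' → l++,r--
[2,17] '6'=='6' → l++,r--
[3,16] '5'=='5' → l++,r--
[4,15] '7'=='7' → l++,r--
[5,14] '4'=='4' → l++,r--
[6,13] '7'=='7' → l++,r--
[7,12] '4'=='4' → l++,r--
[8,11] '7'=='7' → l++,r--
[9,10] '9'=='9' → l++,r--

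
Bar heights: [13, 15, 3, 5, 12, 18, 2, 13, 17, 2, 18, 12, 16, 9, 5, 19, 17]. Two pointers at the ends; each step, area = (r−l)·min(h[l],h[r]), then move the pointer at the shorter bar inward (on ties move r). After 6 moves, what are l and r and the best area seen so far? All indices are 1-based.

l=6, r=16, best area=225

[1,17] min(13,17)*16=208 best=208 * → l++
[2,17] min(15,17)*15=225 best=225 * → l++
[3,17] min(3,17)*14=42 best=225 → l++
[4,17] min(5,17)*13=65 best=225 → l++
[5,17] min(12,17)*12=144 best=225 → l++
[6,17] min(18,17)*11=187 best=225 → r--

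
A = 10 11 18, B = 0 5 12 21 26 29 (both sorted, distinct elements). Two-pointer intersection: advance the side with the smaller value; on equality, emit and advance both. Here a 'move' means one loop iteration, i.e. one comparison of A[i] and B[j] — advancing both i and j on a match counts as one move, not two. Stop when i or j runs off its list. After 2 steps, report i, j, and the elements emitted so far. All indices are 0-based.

[i=0,j=0] 10>0 → j++
[i=0,j=1] 10>5 → j++

i=0, j=2, emitted=[]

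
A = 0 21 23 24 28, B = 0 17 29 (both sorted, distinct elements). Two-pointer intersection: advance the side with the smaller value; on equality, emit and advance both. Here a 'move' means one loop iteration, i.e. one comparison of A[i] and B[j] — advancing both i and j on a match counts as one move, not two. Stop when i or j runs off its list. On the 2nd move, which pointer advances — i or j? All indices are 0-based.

j

[i=0,j=0] 0==0 emit → i++,j++
[i=1,j=1] 21>17 → j++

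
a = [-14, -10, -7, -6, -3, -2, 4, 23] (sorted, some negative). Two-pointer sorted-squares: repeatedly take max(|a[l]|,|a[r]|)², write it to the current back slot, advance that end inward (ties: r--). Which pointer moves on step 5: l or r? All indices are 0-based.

l

l=0 r=7: |-14|<=|23| out[7]=529, r--
l=0 r=6: |-14|>|4| out[6]=196, l++
l=1 r=6: |-10|>|4| out[5]=100, l++
l=2 r=6: |-7|>|4| out[4]=49, l++
l=3 r=6: |-6|>|4| out[3]=36, l++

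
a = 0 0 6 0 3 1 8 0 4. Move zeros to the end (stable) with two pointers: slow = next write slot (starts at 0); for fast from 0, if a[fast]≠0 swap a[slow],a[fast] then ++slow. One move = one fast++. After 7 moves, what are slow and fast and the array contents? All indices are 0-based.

slow=4, fast=7, a=[6, 3, 1, 8, 0, 0, 0, 0, 4]

(s=0,f=0) a[fast]=0 → fast++
(s=0,f=1) a[fast]=0 → fast++
(s=0,f=2) a[fast]=6≠0 swap→a[0]=6 → slow++,fast++
(s=1,f=3) a[fast]=0 → fast++
(s=1,f=4) a[fast]=3≠0 swap→a[1]=3 → slow++,fast++
(s=2,f=5) a[fast]=1≠0 swap→a[2]=1 → slow++,fast++
(s=3,f=6) a[fast]=8≠0 swap→a[3]=8 → slow++,fast++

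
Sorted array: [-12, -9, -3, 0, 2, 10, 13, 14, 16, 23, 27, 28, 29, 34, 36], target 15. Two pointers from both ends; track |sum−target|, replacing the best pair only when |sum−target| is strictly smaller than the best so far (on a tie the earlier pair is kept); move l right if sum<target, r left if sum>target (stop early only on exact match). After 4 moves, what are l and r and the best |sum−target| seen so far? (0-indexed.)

[0,14] -12+36=24 d=9 * → r--
[0,13] -12+34=22 d=7 * → r--
[0,12] -12+29=17 d=2 * → r--
[0,11] -12+28=16 d=1 * → r--

l=0, r=10, best |Δ|=1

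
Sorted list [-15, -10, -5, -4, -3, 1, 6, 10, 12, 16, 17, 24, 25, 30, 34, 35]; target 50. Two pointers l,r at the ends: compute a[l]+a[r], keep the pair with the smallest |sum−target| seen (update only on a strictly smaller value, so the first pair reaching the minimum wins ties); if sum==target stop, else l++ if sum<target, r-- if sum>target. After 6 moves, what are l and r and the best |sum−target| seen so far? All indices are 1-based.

l=1 r=16: -15+35=20 d=30 *, l++
l=2 r=16: -10+35=25 d=25 *, l++
l=3 r=16: -5+35=30 d=20 *, l++
l=4 r=16: -4+35=31 d=19 *, l++
l=5 r=16: -3+35=32 d=18 *, l++
l=6 r=16: 1+35=36 d=14 *, l++

l=7, r=16, best |Δ|=14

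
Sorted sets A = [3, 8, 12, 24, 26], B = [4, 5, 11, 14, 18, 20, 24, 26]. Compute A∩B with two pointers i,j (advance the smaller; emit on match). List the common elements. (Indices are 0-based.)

i=0 j=0: 3<4, i++
i=1 j=0: 8>4, j++
i=1 j=1: 8>5, j++
i=1 j=2: 8<11, i++
i=2 j=2: 12>11, j++
i=2 j=3: 12<14, i++
i=3 j=3: 24>14, j++
i=3 j=4: 24>18, j++
i=3 j=5: 24>20, j++
i=3 j=6: 24==24 emit, i++,j++
i=4 j=7: 26==26 emit, i++,j++

intersection = [24, 26]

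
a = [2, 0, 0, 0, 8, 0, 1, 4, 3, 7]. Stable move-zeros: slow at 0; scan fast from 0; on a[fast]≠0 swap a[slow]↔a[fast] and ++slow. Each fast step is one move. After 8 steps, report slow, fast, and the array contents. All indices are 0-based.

slow=0 fast=0: a[fast]=2≠0 swap→a[0]=2, slow++,fast++
slow=1 fast=1: a[fast]=0, fast++
slow=1 fast=2: a[fast]=0, fast++
slow=1 fast=3: a[fast]=0, fast++
slow=1 fast=4: a[fast]=8≠0 swap→a[1]=8, slow++,fast++
slow=2 fast=5: a[fast]=0, fast++
slow=2 fast=6: a[fast]=1≠0 swap→a[2]=1, slow++,fast++
slow=3 fast=7: a[fast]=4≠0 swap→a[3]=4, slow++,fast++

slow=4, fast=8, a=[2, 8, 1, 4, 0, 0, 0, 0, 3, 7]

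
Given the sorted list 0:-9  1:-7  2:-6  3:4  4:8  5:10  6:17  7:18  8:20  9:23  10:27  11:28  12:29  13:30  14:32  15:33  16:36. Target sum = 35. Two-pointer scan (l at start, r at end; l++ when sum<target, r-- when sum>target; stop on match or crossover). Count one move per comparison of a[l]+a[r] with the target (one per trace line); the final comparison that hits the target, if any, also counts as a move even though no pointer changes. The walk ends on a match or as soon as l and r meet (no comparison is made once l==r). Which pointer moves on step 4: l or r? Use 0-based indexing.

l=0 r=16: -9+36=27 <35, l++
l=1 r=16: -7+36=29 <35, l++
l=2 r=16: -6+36=30 <35, l++
l=3 r=16: 4+36=40 >35, r--

r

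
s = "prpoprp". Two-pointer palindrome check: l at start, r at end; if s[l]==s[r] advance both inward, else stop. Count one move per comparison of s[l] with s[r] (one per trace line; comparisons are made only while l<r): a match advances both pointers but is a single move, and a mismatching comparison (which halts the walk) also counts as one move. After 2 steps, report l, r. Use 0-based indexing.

l=2, r=4

[0,6] 'p'=='p' → l++,r--
[1,5] 'r'=='r' → l++,r--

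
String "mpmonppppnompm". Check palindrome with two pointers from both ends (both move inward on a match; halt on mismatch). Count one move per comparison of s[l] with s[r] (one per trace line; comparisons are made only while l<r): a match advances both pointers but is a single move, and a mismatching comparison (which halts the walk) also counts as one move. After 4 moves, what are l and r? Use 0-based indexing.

l=0 r=13: 'm'=='m', l++,r--
l=1 r=12: 'p'=='p', l++,r--
l=2 r=11: 'm'=='m', l++,r--
l=3 r=10: 'o'=='o', l++,r--

l=4, r=9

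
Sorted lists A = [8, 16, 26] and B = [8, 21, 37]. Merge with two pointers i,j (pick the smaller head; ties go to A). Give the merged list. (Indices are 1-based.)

i=1 j=1: A[i]=8<=B[j]=8 take 8, i++
i=2 j=1: A[i]=16>B[j]=8 take 8, j++
i=2 j=2: A[i]=16<=B[j]=21 take 16, i++
i=3 j=2: A[i]=26>B[j]=21 take 21, j++
i=3 j=3: A[i]=26<=B[j]=37 take 26, i++
i=4 j=3: A done, take B[j]=37, j++

[8, 8, 16, 21, 26, 37]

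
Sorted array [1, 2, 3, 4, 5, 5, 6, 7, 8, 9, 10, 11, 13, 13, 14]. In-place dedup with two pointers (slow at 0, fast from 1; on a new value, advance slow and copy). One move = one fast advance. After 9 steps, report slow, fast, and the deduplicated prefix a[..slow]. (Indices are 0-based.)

slow=0 fast=1: a[fast]=2≠a[slow]=1 write a[1]=2, slow++,fast++
slow=1 fast=2: a[fast]=3≠a[slow]=2 write a[2]=3, slow++,fast++
slow=2 fast=3: a[fast]=4≠a[slow]=3 write a[3]=4, slow++,fast++
slow=3 fast=4: a[fast]=5≠a[slow]=4 write a[4]=5, slow++,fast++
slow=4 fast=5: a[fast]=5=a[slow] dup, fast++
slow=4 fast=6: a[fast]=6≠a[slow]=5 write a[5]=6, slow++,fast++
slow=5 fast=7: a[fast]=7≠a[slow]=6 write a[6]=7, slow++,fast++
slow=6 fast=8: a[fast]=8≠a[slow]=7 write a[7]=8, slow++,fast++
slow=7 fast=9: a[fast]=9≠a[slow]=8 write a[8]=9, slow++,fast++

slow=8, fast=10, prefix=[1, 2, 3, 4, 5, 6, 7, 8, 9]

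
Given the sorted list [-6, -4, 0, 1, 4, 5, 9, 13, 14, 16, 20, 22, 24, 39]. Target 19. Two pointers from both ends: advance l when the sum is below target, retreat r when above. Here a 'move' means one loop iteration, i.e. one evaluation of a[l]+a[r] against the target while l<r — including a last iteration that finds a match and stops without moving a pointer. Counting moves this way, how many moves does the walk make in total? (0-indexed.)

11 moves

l=0 r=13: -6+39=33 >19, r--
l=0 r=12: -6+24=18 <19, l++
l=1 r=12: -4+24=20 >19, r--
l=1 r=11: -4+22=18 <19, l++
l=2 r=11: 0+22=22 >19, r--
l=2 r=10: 0+20=20 >19, r--
l=2 r=9: 0+16=16 <19, l++
l=3 r=9: 1+16=17 <19, l++
l=4 r=9: 4+16=20 >19, r--
l=4 r=8: 4+14=18 <19, l++
l=5 r=8: 5+14=19, found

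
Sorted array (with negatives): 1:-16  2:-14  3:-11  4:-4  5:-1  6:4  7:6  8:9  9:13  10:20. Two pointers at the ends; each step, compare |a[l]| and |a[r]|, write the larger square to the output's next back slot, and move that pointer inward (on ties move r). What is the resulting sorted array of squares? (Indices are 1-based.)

[1, 16, 16, 36, 81, 121, 169, 196, 256, 400]

l=1 r=10: |-16|<=|20| out[10]=400, r--
l=1 r=9: |-16|>|13| out[9]=256, l++
l=2 r=9: |-14|>|13| out[8]=196, l++
l=3 r=9: |-11|<=|13| out[7]=169, r--
l=3 r=8: |-11|>|9| out[6]=121, l++
l=4 r=8: |-4|<=|9| out[5]=81, r--
l=4 r=7: |-4|<=|6| out[4]=36, r--
l=4 r=6: |-4|<=|4| out[3]=16, r--
l=4 r=5: |-4|>|-1| out[2]=16, l++
l=5 r=5: |-1|<=|-1| out[1]=1, r--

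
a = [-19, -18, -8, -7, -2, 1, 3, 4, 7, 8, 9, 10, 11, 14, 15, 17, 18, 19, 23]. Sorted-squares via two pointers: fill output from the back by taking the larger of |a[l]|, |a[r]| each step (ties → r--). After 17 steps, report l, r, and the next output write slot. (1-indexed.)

l=5, r=6, next write slot=2

[1,19] |-19|<=|23| out[19]=529 → r--
[1,18] |-19|<=|19| out[18]=361 → r--
[1,17] |-19|>|18| out[17]=361 → l++
[2,17] |-18|<=|18| out[16]=324 → r--
[2,16] |-18|>|17| out[15]=324 → l++
[3,16] |-8|<=|17| out[14]=289 → r--
[3,15] |-8|<=|15| out[13]=225 → r--
[3,14] |-8|<=|14| out[12]=196 → r--
[3,13] |-8|<=|11| out[11]=121 → r--
[3,12] |-8|<=|10| out[10]=100 → r--
[3,11] |-8|<=|9| out[9]=81 → r--
[3,10] |-8|<=|8| out[8]=64 → r--
[3,9] |-8|>|7| out[7]=64 → l++
[4,9] |-7|<=|7| out[6]=49 → r--
[4,8] |-7|>|4| out[5]=49 → l++
[5,8] |-2|<=|4| out[4]=16 → r--
[5,7] |-2|<=|3| out[3]=9 → r--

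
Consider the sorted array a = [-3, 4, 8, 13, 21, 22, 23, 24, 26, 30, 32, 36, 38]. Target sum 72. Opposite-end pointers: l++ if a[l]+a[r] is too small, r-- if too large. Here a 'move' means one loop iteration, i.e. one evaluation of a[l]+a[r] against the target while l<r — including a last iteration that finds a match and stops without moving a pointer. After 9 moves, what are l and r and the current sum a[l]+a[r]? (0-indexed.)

[0,12] -3+38=35 <72 → l++
[1,12] 4+38=42 <72 → l++
[2,12] 8+38=46 <72 → l++
[3,12] 13+38=51 <72 → l++
[4,12] 21+38=59 <72 → l++
[5,12] 22+38=60 <72 → l++
[6,12] 23+38=61 <72 → l++
[7,12] 24+38=62 <72 → l++
[8,12] 26+38=64 <72 → l++

l=9, r=12, sum=68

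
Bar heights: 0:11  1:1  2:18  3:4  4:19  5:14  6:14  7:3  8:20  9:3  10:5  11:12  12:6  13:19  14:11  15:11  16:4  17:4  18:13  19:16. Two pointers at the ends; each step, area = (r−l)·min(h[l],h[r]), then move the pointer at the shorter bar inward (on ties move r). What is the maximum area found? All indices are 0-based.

max area = 272

l=0 r=19: min(11,16)*19=209 best=209 *, l++
l=1 r=19: min(1,16)*18=18 best=209, l++
l=2 r=19: min(18,16)*17=272 best=272 *, r--
l=2 r=18: min(18,13)*16=208 best=272, r--
l=2 r=17: min(18,4)*15=60 best=272, r--
l=2 r=16: min(18,4)*14=56 best=272, r--
l=2 r=15: min(18,11)*13=143 best=272, r--
l=2 r=14: min(18,11)*12=132 best=272, r--
l=2 r=13: min(18,19)*11=198 best=272, l++
l=3 r=13: min(4,19)*10=40 best=272, l++
l=4 r=13: min(19,19)*9=171 best=272, r--
l=4 r=12: min(19,6)*8=48 best=272, r--
l=4 r=11: min(19,12)*7=84 best=272, r--
l=4 r=10: min(19,5)*6=30 best=272, r--
l=4 r=9: min(19,3)*5=15 best=272, r--
l=4 r=8: min(19,20)*4=76 best=272, l++
l=5 r=8: min(14,20)*3=42 best=272, l++
l=6 r=8: min(14,20)*2=28 best=272, l++
l=7 r=8: min(3,20)*1=3 best=272, l++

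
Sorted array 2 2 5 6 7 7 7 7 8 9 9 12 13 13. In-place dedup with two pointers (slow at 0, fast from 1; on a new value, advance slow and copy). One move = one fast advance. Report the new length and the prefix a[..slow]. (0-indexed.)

length 8; prefix = [2, 5, 6, 7, 8, 9, 12, 13]

slow=0 fast=1: a[fast]=2=a[slow] dup, fast++
slow=0 fast=2: a[fast]=5≠a[slow]=2 write a[1]=5, slow++,fast++
slow=1 fast=3: a[fast]=6≠a[slow]=5 write a[2]=6, slow++,fast++
slow=2 fast=4: a[fast]=7≠a[slow]=6 write a[3]=7, slow++,fast++
slow=3 fast=5: a[fast]=7=a[slow] dup, fast++
slow=3 fast=6: a[fast]=7=a[slow] dup, fast++
slow=3 fast=7: a[fast]=7=a[slow] dup, fast++
slow=3 fast=8: a[fast]=8≠a[slow]=7 write a[4]=8, slow++,fast++
slow=4 fast=9: a[fast]=9≠a[slow]=8 write a[5]=9, slow++,fast++
slow=5 fast=10: a[fast]=9=a[slow] dup, fast++
slow=5 fast=11: a[fast]=12≠a[slow]=9 write a[6]=12, slow++,fast++
slow=6 fast=12: a[fast]=13≠a[slow]=12 write a[7]=13, slow++,fast++
slow=7 fast=13: a[fast]=13=a[slow] dup, fast++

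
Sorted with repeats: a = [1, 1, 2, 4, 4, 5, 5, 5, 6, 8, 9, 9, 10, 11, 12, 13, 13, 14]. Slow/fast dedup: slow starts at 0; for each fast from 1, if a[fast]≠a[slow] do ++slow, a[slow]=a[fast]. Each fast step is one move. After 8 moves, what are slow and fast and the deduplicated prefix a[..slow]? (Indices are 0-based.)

slow=0 fast=1: a[fast]=1=a[slow] dup, fast++
slow=0 fast=2: a[fast]=2≠a[slow]=1 write a[1]=2, slow++,fast++
slow=1 fast=3: a[fast]=4≠a[slow]=2 write a[2]=4, slow++,fast++
slow=2 fast=4: a[fast]=4=a[slow] dup, fast++
slow=2 fast=5: a[fast]=5≠a[slow]=4 write a[3]=5, slow++,fast++
slow=3 fast=6: a[fast]=5=a[slow] dup, fast++
slow=3 fast=7: a[fast]=5=a[slow] dup, fast++
slow=3 fast=8: a[fast]=6≠a[slow]=5 write a[4]=6, slow++,fast++

slow=4, fast=9, prefix=[1, 2, 4, 5, 6]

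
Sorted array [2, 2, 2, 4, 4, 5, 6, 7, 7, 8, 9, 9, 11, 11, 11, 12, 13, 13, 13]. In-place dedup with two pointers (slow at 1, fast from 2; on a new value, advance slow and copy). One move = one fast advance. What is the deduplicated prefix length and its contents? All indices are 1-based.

length 10; prefix = [2, 4, 5, 6, 7, 8, 9, 11, 12, 13]

slow=1 fast=2: a[fast]=2=a[slow] dup, fast++
slow=1 fast=3: a[fast]=2=a[slow] dup, fast++
slow=1 fast=4: a[fast]=4≠a[slow]=2 write a[2]=4, slow++,fast++
slow=2 fast=5: a[fast]=4=a[slow] dup, fast++
slow=2 fast=6: a[fast]=5≠a[slow]=4 write a[3]=5, slow++,fast++
slow=3 fast=7: a[fast]=6≠a[slow]=5 write a[4]=6, slow++,fast++
slow=4 fast=8: a[fast]=7≠a[slow]=6 write a[5]=7, slow++,fast++
slow=5 fast=9: a[fast]=7=a[slow] dup, fast++
slow=5 fast=10: a[fast]=8≠a[slow]=7 write a[6]=8, slow++,fast++
slow=6 fast=11: a[fast]=9≠a[slow]=8 write a[7]=9, slow++,fast++
slow=7 fast=12: a[fast]=9=a[slow] dup, fast++
slow=7 fast=13: a[fast]=11≠a[slow]=9 write a[8]=11, slow++,fast++
slow=8 fast=14: a[fast]=11=a[slow] dup, fast++
slow=8 fast=15: a[fast]=11=a[slow] dup, fast++
slow=8 fast=16: a[fast]=12≠a[slow]=11 write a[9]=12, slow++,fast++
slow=9 fast=17: a[fast]=13≠a[slow]=12 write a[10]=13, slow++,fast++
slow=10 fast=18: a[fast]=13=a[slow] dup, fast++
slow=10 fast=19: a[fast]=13=a[slow] dup, fast++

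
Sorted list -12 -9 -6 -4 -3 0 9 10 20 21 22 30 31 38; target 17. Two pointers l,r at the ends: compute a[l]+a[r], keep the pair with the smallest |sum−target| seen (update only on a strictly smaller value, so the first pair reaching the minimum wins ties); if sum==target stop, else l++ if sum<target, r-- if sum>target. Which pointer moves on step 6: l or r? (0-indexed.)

l

[0,13] -12+38=26 d=9 * → r--
[0,12] -12+31=19 d=2 * → r--
[0,11] -12+30=18 d=1 * → r--
[0,10] -12+22=10 d=7 → l++
[1,10] -9+22=13 d=4 → l++
[2,10] -6+22=16 d=1 → l++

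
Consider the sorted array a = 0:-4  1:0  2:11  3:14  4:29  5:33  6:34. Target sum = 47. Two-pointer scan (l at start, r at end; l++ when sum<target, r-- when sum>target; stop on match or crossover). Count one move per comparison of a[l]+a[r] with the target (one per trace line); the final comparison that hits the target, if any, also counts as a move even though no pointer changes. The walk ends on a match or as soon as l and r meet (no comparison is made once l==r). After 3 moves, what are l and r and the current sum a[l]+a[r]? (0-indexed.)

l=0 r=6: -4+34=30 <47, l++
l=1 r=6: 0+34=34 <47, l++
l=2 r=6: 11+34=45 <47, l++

l=3, r=6, sum=48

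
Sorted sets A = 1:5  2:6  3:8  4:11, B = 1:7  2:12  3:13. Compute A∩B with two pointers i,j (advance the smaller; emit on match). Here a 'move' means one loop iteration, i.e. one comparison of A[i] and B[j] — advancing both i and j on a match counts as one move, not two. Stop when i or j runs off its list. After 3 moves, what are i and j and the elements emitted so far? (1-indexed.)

i=3, j=2, emitted=[]

[i=1,j=1] 5<7 → i++
[i=2,j=1] 6<7 → i++
[i=3,j=1] 8>7 → j++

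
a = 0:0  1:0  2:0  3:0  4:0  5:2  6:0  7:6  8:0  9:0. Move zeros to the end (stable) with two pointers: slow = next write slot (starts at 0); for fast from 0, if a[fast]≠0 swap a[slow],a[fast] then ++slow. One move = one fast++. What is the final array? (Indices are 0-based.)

[2, 6, 0, 0, 0, 0, 0, 0, 0, 0]

slow=0 fast=0: a[fast]=0, fast++
slow=0 fast=1: a[fast]=0, fast++
slow=0 fast=2: a[fast]=0, fast++
slow=0 fast=3: a[fast]=0, fast++
slow=0 fast=4: a[fast]=0, fast++
slow=0 fast=5: a[fast]=2≠0 swap→a[0]=2, slow++,fast++
slow=1 fast=6: a[fast]=0, fast++
slow=1 fast=7: a[fast]=6≠0 swap→a[1]=6, slow++,fast++
slow=2 fast=8: a[fast]=0, fast++
slow=2 fast=9: a[fast]=0, fast++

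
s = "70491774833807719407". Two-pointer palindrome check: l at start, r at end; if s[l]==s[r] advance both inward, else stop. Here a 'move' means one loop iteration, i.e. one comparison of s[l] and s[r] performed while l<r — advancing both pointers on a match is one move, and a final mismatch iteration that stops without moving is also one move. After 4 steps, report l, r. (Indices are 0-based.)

[0,19] '7'=='7' → l++,r--
[1,18] '0'=='0' → l++,r--
[2,17] '4'=='4' → l++,r--
[3,16] '9'=='9' → l++,r--

l=4, r=15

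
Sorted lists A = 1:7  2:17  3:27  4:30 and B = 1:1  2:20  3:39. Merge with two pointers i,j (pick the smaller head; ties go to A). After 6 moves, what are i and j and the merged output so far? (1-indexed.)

[i=1,j=1] A[i]=7>B[j]=1 take 1 → j++
[i=1,j=2] A[i]=7<=B[j]=20 take 7 → i++
[i=2,j=2] A[i]=17<=B[j]=20 take 17 → i++
[i=3,j=2] A[i]=27>B[j]=20 take 20 → j++
[i=3,j=3] A[i]=27<=B[j]=39 take 27 → i++
[i=4,j=3] A[i]=30<=B[j]=39 take 30 → i++

i=5, j=3, merged so far=[1, 7, 17, 20, 27, 30]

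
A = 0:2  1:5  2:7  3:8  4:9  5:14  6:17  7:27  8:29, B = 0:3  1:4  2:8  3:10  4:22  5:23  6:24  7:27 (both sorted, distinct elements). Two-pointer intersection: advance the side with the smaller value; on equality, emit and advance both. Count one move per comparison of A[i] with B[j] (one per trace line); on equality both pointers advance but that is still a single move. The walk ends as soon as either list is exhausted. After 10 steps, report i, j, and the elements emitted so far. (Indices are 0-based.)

i=7, j=4, emitted=[8]

[i=0,j=0] 2<3 → i++
[i=1,j=0] 5>3 → j++
[i=1,j=1] 5>4 → j++
[i=1,j=2] 5<8 → i++
[i=2,j=2] 7<8 → i++
[i=3,j=2] 8==8 emit → i++,j++
[i=4,j=3] 9<10 → i++
[i=5,j=3] 14>10 → j++
[i=5,j=4] 14<22 → i++
[i=6,j=4] 17<22 → i++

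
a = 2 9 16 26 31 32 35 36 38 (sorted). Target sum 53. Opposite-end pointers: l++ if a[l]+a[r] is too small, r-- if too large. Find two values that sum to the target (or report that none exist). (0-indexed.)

[0,8] 2+38=40 <53 → l++
[1,8] 9+38=47 <53 → l++
[2,8] 16+38=54 >53 → r--
[2,7] 16+36=52 <53 → l++
[3,7] 26+36=62 >53 → r--
[3,6] 26+35=61 >53 → r--
[3,5] 26+32=58 >53 → r--
[3,4] 26+31=57 >53 → r--

no pair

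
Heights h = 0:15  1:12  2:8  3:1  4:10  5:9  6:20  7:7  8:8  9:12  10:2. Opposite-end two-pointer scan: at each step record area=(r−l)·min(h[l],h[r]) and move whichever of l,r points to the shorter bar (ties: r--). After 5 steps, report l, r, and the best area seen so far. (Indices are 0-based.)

[0,10] min(15,2)*10=20 best=20 * → r--
[0,9] min(15,12)*9=108 best=108 * → r--
[0,8] min(15,8)*8=64 best=108 → r--
[0,7] min(15,7)*7=49 best=108 → r--
[0,6] min(15,20)*6=90 best=108 → l++

l=1, r=6, best area=108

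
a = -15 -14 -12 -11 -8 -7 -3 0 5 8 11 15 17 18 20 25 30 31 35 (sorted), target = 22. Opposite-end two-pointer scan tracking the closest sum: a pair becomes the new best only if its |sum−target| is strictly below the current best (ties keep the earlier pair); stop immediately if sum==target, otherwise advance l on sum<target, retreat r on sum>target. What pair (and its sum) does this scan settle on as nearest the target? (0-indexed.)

pair (-8, 30) with sum 22 (|Δ|=0)

l=0 r=18: -15+35=20 d=2 *, l++
l=1 r=18: -14+35=21 d=1 *, l++
l=2 r=18: -12+35=23 d=1, r--
l=2 r=17: -12+31=19 d=3, l++
l=3 r=17: -11+31=20 d=2, l++
l=4 r=17: -8+31=23 d=1, r--
l=4 r=16: -8+30=22 d=0 *, stop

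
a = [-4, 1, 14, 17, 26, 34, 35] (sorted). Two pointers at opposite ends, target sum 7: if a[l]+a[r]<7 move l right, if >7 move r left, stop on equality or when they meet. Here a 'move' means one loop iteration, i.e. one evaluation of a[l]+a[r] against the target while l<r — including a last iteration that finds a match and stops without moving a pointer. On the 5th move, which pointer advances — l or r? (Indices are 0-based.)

l=0 r=6: -4+35=31 >7, r--
l=0 r=5: -4+34=30 >7, r--
l=0 r=4: -4+26=22 >7, r--
l=0 r=3: -4+17=13 >7, r--
l=0 r=2: -4+14=10 >7, r--

r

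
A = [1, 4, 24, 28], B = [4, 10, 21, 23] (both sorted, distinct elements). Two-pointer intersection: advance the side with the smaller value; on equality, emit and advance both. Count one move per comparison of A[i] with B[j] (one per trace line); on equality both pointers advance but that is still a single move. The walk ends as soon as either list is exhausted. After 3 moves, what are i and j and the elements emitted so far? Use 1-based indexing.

i=1 j=1: 1<4, i++
i=2 j=1: 4==4 emit, i++,j++
i=3 j=2: 24>10, j++

i=3, j=3, emitted=[4]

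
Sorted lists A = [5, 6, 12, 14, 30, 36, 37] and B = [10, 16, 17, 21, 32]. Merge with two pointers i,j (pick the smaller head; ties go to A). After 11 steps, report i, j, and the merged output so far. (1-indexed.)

[i=1,j=1] A[i]=5<=B[j]=10 take 5 → i++
[i=2,j=1] A[i]=6<=B[j]=10 take 6 → i++
[i=3,j=1] A[i]=12>B[j]=10 take 10 → j++
[i=3,j=2] A[i]=12<=B[j]=16 take 12 → i++
[i=4,j=2] A[i]=14<=B[j]=16 take 14 → i++
[i=5,j=2] A[i]=30>B[j]=16 take 16 → j++
[i=5,j=3] A[i]=30>B[j]=17 take 17 → j++
[i=5,j=4] A[i]=30>B[j]=21 take 21 → j++
[i=5,j=5] A[i]=30<=B[j]=32 take 30 → i++
[i=6,j=5] A[i]=36>B[j]=32 take 32 → j++
[i=6,j=6] B done, take A[i]=36 → i++

i=7, j=6, merged so far=[5, 6, 10, 12, 14, 16, 17, 21, 30, 32, 36]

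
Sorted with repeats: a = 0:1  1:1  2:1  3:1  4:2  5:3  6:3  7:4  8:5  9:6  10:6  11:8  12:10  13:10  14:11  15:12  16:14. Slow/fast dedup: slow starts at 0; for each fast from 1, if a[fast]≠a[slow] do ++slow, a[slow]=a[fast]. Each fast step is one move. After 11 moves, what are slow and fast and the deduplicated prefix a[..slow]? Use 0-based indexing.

slow=6, fast=12, prefix=[1, 2, 3, 4, 5, 6, 8]

slow=0 fast=1: a[fast]=1=a[slow] dup, fast++
slow=0 fast=2: a[fast]=1=a[slow] dup, fast++
slow=0 fast=3: a[fast]=1=a[slow] dup, fast++
slow=0 fast=4: a[fast]=2≠a[slow]=1 write a[1]=2, slow++,fast++
slow=1 fast=5: a[fast]=3≠a[slow]=2 write a[2]=3, slow++,fast++
slow=2 fast=6: a[fast]=3=a[slow] dup, fast++
slow=2 fast=7: a[fast]=4≠a[slow]=3 write a[3]=4, slow++,fast++
slow=3 fast=8: a[fast]=5≠a[slow]=4 write a[4]=5, slow++,fast++
slow=4 fast=9: a[fast]=6≠a[slow]=5 write a[5]=6, slow++,fast++
slow=5 fast=10: a[fast]=6=a[slow] dup, fast++
slow=5 fast=11: a[fast]=8≠a[slow]=6 write a[6]=8, slow++,fast++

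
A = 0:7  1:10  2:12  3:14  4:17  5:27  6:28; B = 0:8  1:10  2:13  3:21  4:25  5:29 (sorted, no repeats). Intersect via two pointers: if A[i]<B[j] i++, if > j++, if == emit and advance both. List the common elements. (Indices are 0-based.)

[i=0,j=0] 7<8 → i++
[i=1,j=0] 10>8 → j++
[i=1,j=1] 10==10 emit → i++,j++
[i=2,j=2] 12<13 → i++
[i=3,j=2] 14>13 → j++
[i=3,j=3] 14<21 → i++
[i=4,j=3] 17<21 → i++
[i=5,j=3] 27>21 → j++
[i=5,j=4] 27>25 → j++
[i=5,j=5] 27<29 → i++
[i=6,j=5] 28<29 → i++

intersection = [10]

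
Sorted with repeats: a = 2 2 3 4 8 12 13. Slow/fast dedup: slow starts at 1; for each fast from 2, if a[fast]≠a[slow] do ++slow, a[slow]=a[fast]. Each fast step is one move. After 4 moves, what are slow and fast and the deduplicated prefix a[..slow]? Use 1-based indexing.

(s=1,f=2) a[fast]=2=a[slow] dup → fast++
(s=1,f=3) a[fast]=3≠a[slow]=2 write a[2]=3 → slow++,fast++
(s=2,f=4) a[fast]=4≠a[slow]=3 write a[3]=4 → slow++,fast++
(s=3,f=5) a[fast]=8≠a[slow]=4 write a[4]=8 → slow++,fast++

slow=4, fast=6, prefix=[2, 3, 4, 8]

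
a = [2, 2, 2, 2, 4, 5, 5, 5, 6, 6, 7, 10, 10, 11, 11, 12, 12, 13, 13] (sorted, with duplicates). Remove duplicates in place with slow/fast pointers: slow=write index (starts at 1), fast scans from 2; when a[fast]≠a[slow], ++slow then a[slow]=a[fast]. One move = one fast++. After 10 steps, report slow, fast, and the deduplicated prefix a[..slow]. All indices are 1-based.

slow=1 fast=2: a[fast]=2=a[slow] dup, fast++
slow=1 fast=3: a[fast]=2=a[slow] dup, fast++
slow=1 fast=4: a[fast]=2=a[slow] dup, fast++
slow=1 fast=5: a[fast]=4≠a[slow]=2 write a[2]=4, slow++,fast++
slow=2 fast=6: a[fast]=5≠a[slow]=4 write a[3]=5, slow++,fast++
slow=3 fast=7: a[fast]=5=a[slow] dup, fast++
slow=3 fast=8: a[fast]=5=a[slow] dup, fast++
slow=3 fast=9: a[fast]=6≠a[slow]=5 write a[4]=6, slow++,fast++
slow=4 fast=10: a[fast]=6=a[slow] dup, fast++
slow=4 fast=11: a[fast]=7≠a[slow]=6 write a[5]=7, slow++,fast++

slow=5, fast=12, prefix=[2, 4, 5, 6, 7]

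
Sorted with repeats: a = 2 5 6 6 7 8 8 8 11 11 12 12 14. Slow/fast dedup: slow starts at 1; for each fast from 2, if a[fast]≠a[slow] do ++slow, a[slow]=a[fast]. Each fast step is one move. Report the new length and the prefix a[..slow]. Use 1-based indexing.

length 8; prefix = [2, 5, 6, 7, 8, 11, 12, 14]

slow=1 fast=2: a[fast]=5≠a[slow]=2 write a[2]=5, slow++,fast++
slow=2 fast=3: a[fast]=6≠a[slow]=5 write a[3]=6, slow++,fast++
slow=3 fast=4: a[fast]=6=a[slow] dup, fast++
slow=3 fast=5: a[fast]=7≠a[slow]=6 write a[4]=7, slow++,fast++
slow=4 fast=6: a[fast]=8≠a[slow]=7 write a[5]=8, slow++,fast++
slow=5 fast=7: a[fast]=8=a[slow] dup, fast++
slow=5 fast=8: a[fast]=8=a[slow] dup, fast++
slow=5 fast=9: a[fast]=11≠a[slow]=8 write a[6]=11, slow++,fast++
slow=6 fast=10: a[fast]=11=a[slow] dup, fast++
slow=6 fast=11: a[fast]=12≠a[slow]=11 write a[7]=12, slow++,fast++
slow=7 fast=12: a[fast]=12=a[slow] dup, fast++
slow=7 fast=13: a[fast]=14≠a[slow]=12 write a[8]=14, slow++,fast++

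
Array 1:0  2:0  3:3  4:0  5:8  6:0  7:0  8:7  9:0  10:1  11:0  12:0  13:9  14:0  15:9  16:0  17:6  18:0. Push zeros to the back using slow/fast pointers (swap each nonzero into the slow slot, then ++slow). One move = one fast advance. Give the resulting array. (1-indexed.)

(s=1,f=1) a[fast]=0 → fast++
(s=1,f=2) a[fast]=0 → fast++
(s=1,f=3) a[fast]=3≠0 swap→a[1]=3 → slow++,fast++
(s=2,f=4) a[fast]=0 → fast++
(s=2,f=5) a[fast]=8≠0 swap→a[2]=8 → slow++,fast++
(s=3,f=6) a[fast]=0 → fast++
(s=3,f=7) a[fast]=0 → fast++
(s=3,f=8) a[fast]=7≠0 swap→a[3]=7 → slow++,fast++
(s=4,f=9) a[fast]=0 → fast++
(s=4,f=10) a[fast]=1≠0 swap→a[4]=1 → slow++,fast++
(s=5,f=11) a[fast]=0 → fast++
(s=5,f=12) a[fast]=0 → fast++
(s=5,f=13) a[fast]=9≠0 swap→a[5]=9 → slow++,fast++
(s=6,f=14) a[fast]=0 → fast++
(s=6,f=15) a[fast]=9≠0 swap→a[6]=9 → slow++,fast++
(s=7,f=16) a[fast]=0 → fast++
(s=7,f=17) a[fast]=6≠0 swap→a[7]=6 → slow++,fast++
(s=8,f=18) a[fast]=0 → fast++

[3, 8, 7, 1, 9, 9, 6, 0, 0, 0, 0, 0, 0, 0, 0, 0, 0, 0]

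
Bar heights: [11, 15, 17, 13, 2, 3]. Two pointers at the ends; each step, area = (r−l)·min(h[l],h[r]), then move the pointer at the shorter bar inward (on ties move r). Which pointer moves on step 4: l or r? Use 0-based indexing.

r

[0,5] min(11,3)*5=15 best=15 * → r--
[0,4] min(11,2)*4=8 best=15 → r--
[0,3] min(11,13)*3=33 best=33 * → l++
[1,3] min(15,13)*2=26 best=33 → r--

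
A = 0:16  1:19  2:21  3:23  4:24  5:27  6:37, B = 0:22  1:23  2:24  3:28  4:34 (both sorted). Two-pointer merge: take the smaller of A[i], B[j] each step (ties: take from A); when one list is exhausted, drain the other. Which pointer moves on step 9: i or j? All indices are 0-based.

[i=0,j=0] A[i]=16<=B[j]=22 take 16 → i++
[i=1,j=0] A[i]=19<=B[j]=22 take 19 → i++
[i=2,j=0] A[i]=21<=B[j]=22 take 21 → i++
[i=3,j=0] A[i]=23>B[j]=22 take 22 → j++
[i=3,j=1] A[i]=23<=B[j]=23 take 23 → i++
[i=4,j=1] A[i]=24>B[j]=23 take 23 → j++
[i=4,j=2] A[i]=24<=B[j]=24 take 24 → i++
[i=5,j=2] A[i]=27>B[j]=24 take 24 → j++
[i=5,j=3] A[i]=27<=B[j]=28 take 27 → i++

i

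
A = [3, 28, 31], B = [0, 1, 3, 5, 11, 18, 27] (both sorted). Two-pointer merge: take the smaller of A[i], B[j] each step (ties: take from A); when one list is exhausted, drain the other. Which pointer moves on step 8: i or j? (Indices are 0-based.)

[i=0,j=0] A[i]=3>B[j]=0 take 0 → j++
[i=0,j=1] A[i]=3>B[j]=1 take 1 → j++
[i=0,j=2] A[i]=3<=B[j]=3 take 3 → i++
[i=1,j=2] A[i]=28>B[j]=3 take 3 → j++
[i=1,j=3] A[i]=28>B[j]=5 take 5 → j++
[i=1,j=4] A[i]=28>B[j]=11 take 11 → j++
[i=1,j=5] A[i]=28>B[j]=18 take 18 → j++
[i=1,j=6] A[i]=28>B[j]=27 take 27 → j++

j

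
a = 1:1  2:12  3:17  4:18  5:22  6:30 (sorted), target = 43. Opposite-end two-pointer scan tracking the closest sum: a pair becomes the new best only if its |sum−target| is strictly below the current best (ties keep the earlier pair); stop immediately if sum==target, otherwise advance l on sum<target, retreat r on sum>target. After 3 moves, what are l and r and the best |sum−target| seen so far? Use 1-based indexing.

[1,6] 1+30=31 d=12 * → l++
[2,6] 12+30=42 d=1 * → l++
[3,6] 17+30=47 d=4 → r--

l=3, r=5, best |Δ|=1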